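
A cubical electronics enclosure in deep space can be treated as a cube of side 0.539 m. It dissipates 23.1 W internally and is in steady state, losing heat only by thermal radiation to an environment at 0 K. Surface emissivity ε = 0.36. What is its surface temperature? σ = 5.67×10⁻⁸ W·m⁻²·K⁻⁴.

Steady state: internal power = radiated power, P = εσA T⁴.
Radiating area A = 6L² = 1.743 m².
T⁴ = P/(εσA) = 23.1/(0.36·5.67×10⁻⁸·1.743) = 6.492×10⁸ K⁴.
T = (6.492×10⁸)^(1/4).

T ≈ 160 K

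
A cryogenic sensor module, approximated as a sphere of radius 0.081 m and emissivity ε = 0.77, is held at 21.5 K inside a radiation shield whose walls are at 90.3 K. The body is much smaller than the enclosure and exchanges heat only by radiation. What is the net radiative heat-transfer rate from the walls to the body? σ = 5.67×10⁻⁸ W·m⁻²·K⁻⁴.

For a small grey body in a large enclosure: P_net = εσA(T_body⁴ − T_wall⁴).
A = 4πr² = 0.08245 m²; T_body⁴ − T_wall⁴ = 2.137×10⁵ − 6.649×10⁷ = -6.628×10⁷ K⁴.
|P_net| = 0.77·5.67×10⁻⁸·0.08245·6.628×10⁷.

P_net ≈ 0.239 W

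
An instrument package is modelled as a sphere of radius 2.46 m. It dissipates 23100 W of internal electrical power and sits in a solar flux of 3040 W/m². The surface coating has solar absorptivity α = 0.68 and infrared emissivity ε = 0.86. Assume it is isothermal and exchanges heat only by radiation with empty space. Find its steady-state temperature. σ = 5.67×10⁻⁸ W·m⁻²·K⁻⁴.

T ≈ 360 K

At steady state, absorbed solar power + internal power = radiated power.
Absorbed: α·S·A_cross = 0.68·3040·19.01 = 39300 W (cross-section πr²).
Total input = 39300 + 23100 = 62400 W.
Radiated: εσ·A_surf·T⁴ with A_surf = 4πr² = 76.05 m².
T⁴ = 62400/(0.86·5.67×10⁻⁸·76.05) = 1.683×10¹⁰ K⁴.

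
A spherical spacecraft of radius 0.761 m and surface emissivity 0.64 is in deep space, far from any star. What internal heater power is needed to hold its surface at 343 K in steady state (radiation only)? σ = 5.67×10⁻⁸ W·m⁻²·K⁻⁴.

P ≈ 3660 W

P = εσ·4πr²·T⁴.
4πr² = 7.277 m²; T⁴ = 1.384×10¹⁰ K⁴.
P = 0.64·5.67×10⁻⁸·7.277·1.384×10¹⁰.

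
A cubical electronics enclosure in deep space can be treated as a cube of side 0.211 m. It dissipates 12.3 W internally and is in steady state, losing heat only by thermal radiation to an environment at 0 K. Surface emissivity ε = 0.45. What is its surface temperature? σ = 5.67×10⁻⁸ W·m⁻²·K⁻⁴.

Steady state: internal power = radiated power, P = εσA T⁴.
Radiating area A = 6L² = 0.2671 m².
T⁴ = P/(εσA) = 12.3/(0.45·5.67×10⁻⁸·0.2671) = 1.805×10⁹ K⁴.
T = (1.805×10⁹)^(1/4).

T ≈ 206 K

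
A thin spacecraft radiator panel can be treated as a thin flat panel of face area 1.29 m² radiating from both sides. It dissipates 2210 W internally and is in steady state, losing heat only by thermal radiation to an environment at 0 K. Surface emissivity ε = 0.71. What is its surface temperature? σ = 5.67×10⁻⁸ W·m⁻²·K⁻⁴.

T ≈ 382 K

Steady state: internal power = radiated power, P = εσA T⁴.
Radiating area A = 2·1.29 = 2.580 m².
T⁴ = P/(εσA) = 2210/(0.71·5.67×10⁻⁸·2.580) = 2.128×10¹⁰ K⁴.
T = (2.128×10¹⁰)^(1/4).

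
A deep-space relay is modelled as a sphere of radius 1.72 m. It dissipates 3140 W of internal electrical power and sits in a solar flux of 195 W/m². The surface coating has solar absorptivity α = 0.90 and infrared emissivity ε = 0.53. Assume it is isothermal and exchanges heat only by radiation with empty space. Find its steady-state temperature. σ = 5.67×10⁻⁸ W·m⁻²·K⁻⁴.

At steady state, absorbed solar power + internal power = radiated power.
Absorbed: α·S·A_cross = 0.90·195·9.294 = 1631 W (cross-section πr²).
Total input = 1631 + 3140 = 4771 W.
Radiated: εσ·A_surf·T⁴ with A_surf = 4πr² = 37.18 m².
T⁴ = 4771/(0.53·5.67×10⁻⁸·37.18) = 4.271×10⁹ K⁴.

T ≈ 256 K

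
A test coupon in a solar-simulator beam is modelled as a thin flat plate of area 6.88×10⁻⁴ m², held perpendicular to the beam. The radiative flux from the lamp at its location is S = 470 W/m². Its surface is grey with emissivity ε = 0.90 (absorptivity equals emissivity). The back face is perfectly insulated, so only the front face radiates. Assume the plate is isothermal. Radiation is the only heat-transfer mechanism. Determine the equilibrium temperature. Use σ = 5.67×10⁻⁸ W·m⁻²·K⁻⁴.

At equilibrium, absorbed power = emitted power.
Absorbing cross-section = A = 6.880×10⁻⁴ m²; emitting surface = A = 6.880×10⁻⁴ m² (ratio 1).
εS·A_cross = εσ·A_surf·T⁴  ⇒  T⁴ = S/(1σ)   (ε cancels).
T⁴ = 470/(1·5.67×10⁻⁸) = 8.289×10⁹ K⁴.
T = (8.289×10⁹)^(1/4).

T ≈ 302 K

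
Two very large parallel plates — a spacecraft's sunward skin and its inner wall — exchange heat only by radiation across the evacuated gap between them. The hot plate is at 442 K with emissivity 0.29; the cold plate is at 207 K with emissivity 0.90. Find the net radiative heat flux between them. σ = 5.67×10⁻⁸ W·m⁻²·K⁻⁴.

For two infinite grey parallel plates, q = σ(T₁⁴ − T₂⁴)/(1/ε₁ + 1/ε₂ − 1).
T₁⁴ − T₂⁴ = 3.817×10¹⁰ − 1.836×10⁹ = 3.633×10¹⁰ K⁴.
1/ε₁ + 1/ε₂ − 1 = 3.448 + 1.111 − 1 = 3.559.
q = 5.67×10⁻⁸ × 3.633×10¹⁰ / 3.559.

q ≈ 579 W/m²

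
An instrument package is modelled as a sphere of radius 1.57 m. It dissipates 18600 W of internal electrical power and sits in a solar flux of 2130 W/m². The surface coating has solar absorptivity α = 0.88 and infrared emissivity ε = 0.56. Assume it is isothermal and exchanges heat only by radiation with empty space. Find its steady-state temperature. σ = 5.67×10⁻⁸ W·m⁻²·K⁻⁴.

At steady state, absorbed solar power + internal power = radiated power.
Absorbed: α·S·A_cross = 0.88·2130·7.744 = 14510 W (cross-section πr²).
Total input = 14510 + 18600 = 33110 W.
Radiated: εσ·A_surf·T⁴ with A_surf = 4πr² = 30.97 m².
T⁴ = 33110/(0.56·5.67×10⁻⁸·30.97) = 3.367×10¹⁰ K⁴.

T ≈ 428 K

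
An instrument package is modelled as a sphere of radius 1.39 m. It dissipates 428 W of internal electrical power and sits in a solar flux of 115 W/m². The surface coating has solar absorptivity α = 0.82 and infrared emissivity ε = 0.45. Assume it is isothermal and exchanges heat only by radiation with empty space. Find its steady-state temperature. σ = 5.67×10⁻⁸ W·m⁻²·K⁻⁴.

T ≈ 200 K

At steady state, absorbed solar power + internal power = radiated power.
Absorbed: α·S·A_cross = 0.82·115·6.070 = 572.4 W (cross-section πr²).
Total input = 572.4 + 428 = 1000 W.
Radiated: εσ·A_surf·T⁴ with A_surf = 4πr² = 24.28 m².
T⁴ = 1000/(0.45·5.67×10⁻⁸·24.28) = 1.615×10⁹ K⁴.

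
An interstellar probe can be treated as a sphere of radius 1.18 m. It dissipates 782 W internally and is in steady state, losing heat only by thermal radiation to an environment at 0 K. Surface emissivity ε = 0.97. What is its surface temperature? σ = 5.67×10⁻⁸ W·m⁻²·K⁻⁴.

T ≈ 169 K

Steady state: internal power = radiated power, P = εσA T⁴.
Radiating area A = 4πr² = 17.50 m².
T⁴ = P/(εσA) = 782/(0.97·5.67×10⁻⁸·17.50) = 8.126×10⁸ K⁴.
T = (8.126×10⁸)^(1/4).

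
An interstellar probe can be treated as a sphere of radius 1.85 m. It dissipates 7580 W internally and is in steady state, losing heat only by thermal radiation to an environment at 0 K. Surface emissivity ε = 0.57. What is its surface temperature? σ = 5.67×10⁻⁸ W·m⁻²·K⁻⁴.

Steady state: internal power = radiated power, P = εσA T⁴.
Radiating area A = 4πr² = 43.01 m².
T⁴ = P/(εσA) = 7580/(0.57·5.67×10⁻⁸·43.01) = 5.453×10⁹ K⁴.
T = (5.453×10⁹)^(1/4).

T ≈ 272 K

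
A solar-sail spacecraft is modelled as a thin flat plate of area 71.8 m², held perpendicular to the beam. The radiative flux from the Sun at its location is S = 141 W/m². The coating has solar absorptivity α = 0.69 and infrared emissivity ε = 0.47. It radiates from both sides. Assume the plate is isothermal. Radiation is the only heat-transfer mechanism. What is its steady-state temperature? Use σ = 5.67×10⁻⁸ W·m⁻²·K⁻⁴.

At equilibrium, absorbed power = emitted power.
Absorbing cross-section = A = 71.80 m²; emitting surface = 2A = 143.6 m² (ratio 2).
αS·A_cross = εσ·A_surf·T⁴  ⇒  T⁴ = αS/(ε·2σ).
T⁴ = 0.690·141/(0.47·2·5.67×10⁻⁸) = 1.825×10⁹ K⁴.
T = (1.825×10⁹)^(1/4).

T ≈ 207 K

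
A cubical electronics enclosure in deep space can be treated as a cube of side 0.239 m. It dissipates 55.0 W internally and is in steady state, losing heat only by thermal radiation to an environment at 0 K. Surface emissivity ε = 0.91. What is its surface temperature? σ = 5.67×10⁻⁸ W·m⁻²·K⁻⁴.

Steady state: internal power = radiated power, P = εσA T⁴.
Radiating area A = 6L² = 0.3427 m².
T⁴ = P/(εσA) = 55.0/(0.91·5.67×10⁻⁸·0.3427) = 3.110×10⁹ K⁴.
T = (3.110×10⁹)^(1/4).

T ≈ 236 K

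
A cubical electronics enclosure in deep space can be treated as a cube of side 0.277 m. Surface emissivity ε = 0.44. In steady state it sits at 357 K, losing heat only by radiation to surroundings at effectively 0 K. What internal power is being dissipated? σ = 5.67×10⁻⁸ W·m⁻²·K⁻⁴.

Steady state: P = εσA T⁴.
A = 6L² = 0.4604 m²; T⁴ = (357)⁴ = 1.624×10¹⁰ K⁴.
P = 0.44 × 5.67×10⁻⁸ × 0.4604 × 1.624×10¹⁰.

P ≈ 187 W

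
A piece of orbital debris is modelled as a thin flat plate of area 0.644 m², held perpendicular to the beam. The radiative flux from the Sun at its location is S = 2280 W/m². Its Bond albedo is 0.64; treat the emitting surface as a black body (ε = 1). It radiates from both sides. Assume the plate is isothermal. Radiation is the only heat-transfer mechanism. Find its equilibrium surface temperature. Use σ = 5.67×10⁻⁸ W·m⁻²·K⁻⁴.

T ≈ 292 K

At equilibrium, absorbed power = emitted power.
Absorbing cross-section = A = 0.6440 m²; emitting surface = 2A = 1.288 m² (ratio 2).
(1−a)S·A_cross = εσ·A_surf·T⁴  ⇒  T⁴ = (1−a)S/(2σ).
T⁴ = 0.360·2280/(2·5.67×10⁻⁸) = 7.238×10⁹ K⁴.
T = (7.238×10⁹)^(1/4).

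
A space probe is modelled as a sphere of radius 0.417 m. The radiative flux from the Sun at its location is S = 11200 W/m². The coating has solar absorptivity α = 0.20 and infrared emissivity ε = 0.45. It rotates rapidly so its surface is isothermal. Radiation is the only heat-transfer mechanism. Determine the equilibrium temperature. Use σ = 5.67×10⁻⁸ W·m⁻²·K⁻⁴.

T ≈ 385 K

At equilibrium, absorbed power = emitted power.
Absorbing cross-section = πr² = 0.5463 m²; emitting surface = 4πr² = 2.185 m² (ratio 4).
αS·A_cross = εσ·A_surf·T⁴  ⇒  T⁴ = αS/(ε·4σ).
T⁴ = 0.200·11200/(0.45·4·5.67×10⁻⁸) = 2.195×10¹⁰ K⁴.
T = (2.195×10¹⁰)^(1/4).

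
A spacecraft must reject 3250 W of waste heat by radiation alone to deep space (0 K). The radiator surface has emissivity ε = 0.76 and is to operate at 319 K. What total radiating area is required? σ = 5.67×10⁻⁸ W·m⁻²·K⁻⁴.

P = εσA T⁴ ⇒ A = P/(εσT⁴).
T⁴ = 1.036×10¹⁰ K⁴.
A = 3250/(0.76 × 5.67×10⁻⁸ × 1.036×10¹⁰).

A ≈ 7.28 m²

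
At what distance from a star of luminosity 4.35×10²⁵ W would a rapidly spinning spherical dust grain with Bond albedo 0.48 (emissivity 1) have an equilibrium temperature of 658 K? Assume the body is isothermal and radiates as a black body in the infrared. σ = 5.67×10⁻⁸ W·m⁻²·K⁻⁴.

d ≈ 6.51×10⁹ m

For an isothermal black-emitting sphere, (1−a)S·πr² = σ·4πr²·T⁴ ⇒ S = 4σT⁴/(1−a).
S = 4·5.67×10⁻⁸·(658)⁴/0.520 = 81760 W/m².
Flux falls as S = L/(4πd²), so d = √(L/(4πS)) = √(4.35×10²⁵/(4π·81760)).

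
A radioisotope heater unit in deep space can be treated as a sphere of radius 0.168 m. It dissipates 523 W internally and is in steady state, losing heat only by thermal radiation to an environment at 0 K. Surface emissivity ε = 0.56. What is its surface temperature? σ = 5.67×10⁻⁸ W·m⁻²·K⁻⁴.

Steady state: internal power = radiated power, P = εσA T⁴.
Radiating area A = 4πr² = 0.3547 m².
T⁴ = P/(εσA) = 523/(0.56·5.67×10⁻⁸·0.3547) = 4.644×10¹⁰ K⁴.
T = (4.644×10¹⁰)^(1/4).

T ≈ 464 K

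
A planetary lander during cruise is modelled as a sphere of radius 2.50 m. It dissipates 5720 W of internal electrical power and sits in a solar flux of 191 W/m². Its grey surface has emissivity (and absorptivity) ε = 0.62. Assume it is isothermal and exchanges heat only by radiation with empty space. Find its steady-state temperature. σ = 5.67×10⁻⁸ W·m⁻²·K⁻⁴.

T ≈ 232 K

At steady state, absorbed solar power + internal power = radiated power.
Absorbed: α·S·A_cross = 0.62·191·19.63 = 2325 W (cross-section πr²).
Total input = 2325 + 5720 = 8045 W.
Radiated: εσ·A_surf·T⁴ with A_surf = 4πr² = 78.54 m².
T⁴ = 8045/(0.62·5.67×10⁻⁸·78.54) = 2.914×10⁹ K⁴.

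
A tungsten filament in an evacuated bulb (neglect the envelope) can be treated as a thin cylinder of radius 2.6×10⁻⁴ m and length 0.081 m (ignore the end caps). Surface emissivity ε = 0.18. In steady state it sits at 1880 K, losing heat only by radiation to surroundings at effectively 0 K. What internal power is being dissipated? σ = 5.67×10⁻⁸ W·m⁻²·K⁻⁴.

Steady state: P = εσA T⁴.
A = 2πrL = 1.323×10⁻⁴ m²; T⁴ = (1880)⁴ = 1.249×10¹³ K⁴.
P = 0.18 × 5.67×10⁻⁸ × 1.323×10⁻⁴ × 1.249×10¹³.

P ≈ 16.9 W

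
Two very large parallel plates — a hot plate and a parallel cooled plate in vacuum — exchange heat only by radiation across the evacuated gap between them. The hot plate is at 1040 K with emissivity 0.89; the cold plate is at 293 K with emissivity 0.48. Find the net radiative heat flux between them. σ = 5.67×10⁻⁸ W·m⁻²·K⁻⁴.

For two infinite grey parallel plates, q = σ(T₁⁴ − T₂⁴)/(1/ε₁ + 1/ε₂ − 1).
T₁⁴ − T₂⁴ = 1.170×10¹² − 7.370×10⁹ = 1.162×10¹² K⁴.
1/ε₁ + 1/ε₂ − 1 = 1.124 + 2.083 − 1 = 2.207.
q = 5.67×10⁻⁸ × 1.162×10¹² / 2.207.

q ≈ 29900 W/m²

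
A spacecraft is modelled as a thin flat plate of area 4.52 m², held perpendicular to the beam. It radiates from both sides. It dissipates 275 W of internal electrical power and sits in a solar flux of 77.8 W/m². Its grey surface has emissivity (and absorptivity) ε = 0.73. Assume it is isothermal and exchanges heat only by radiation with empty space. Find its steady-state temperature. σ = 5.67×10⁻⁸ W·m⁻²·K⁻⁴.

T ≈ 194 K

At steady state, absorbed solar power + internal power = radiated power.
Absorbed: α·S·A_cross = 0.73·77.8·4.520 = 256.7 W (cross-section A).
Total input = 256.7 + 275 = 531.7 W.
Radiated: εσ·A_surf·T⁴ with A_surf = 2A = 9.040 m².
T⁴ = 531.7/(0.73·5.67×10⁻⁸·9.040) = 1.421×10⁹ K⁴.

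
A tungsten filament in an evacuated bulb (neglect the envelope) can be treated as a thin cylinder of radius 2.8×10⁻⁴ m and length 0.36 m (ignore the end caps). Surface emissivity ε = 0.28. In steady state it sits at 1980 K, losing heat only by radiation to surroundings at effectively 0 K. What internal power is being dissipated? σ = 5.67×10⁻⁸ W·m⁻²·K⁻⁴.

P ≈ 155 W

Steady state: P = εσA T⁴.
A = 2πrL = 6.333×10⁻⁴ m²; T⁴ = (1980)⁴ = 1.537×10¹³ K⁴.
P = 0.28 × 5.67×10⁻⁸ × 6.333×10⁻⁴ × 1.537×10¹³.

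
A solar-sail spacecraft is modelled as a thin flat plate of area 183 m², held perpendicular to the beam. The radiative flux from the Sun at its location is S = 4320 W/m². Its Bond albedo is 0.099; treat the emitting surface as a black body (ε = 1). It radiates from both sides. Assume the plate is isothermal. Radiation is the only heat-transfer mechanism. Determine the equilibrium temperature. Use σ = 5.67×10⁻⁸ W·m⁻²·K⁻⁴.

T ≈ 430 K

At equilibrium, absorbed power = emitted power.
Absorbing cross-section = A = 183.0 m²; emitting surface = 2A = 366.0 m² (ratio 2).
(1−a)S·A_cross = εσ·A_surf·T⁴  ⇒  T⁴ = (1−a)S/(2σ).
T⁴ = 0.901·4320/(2·5.67×10⁻⁸) = 3.432×10¹⁰ K⁴.
T = (3.432×10¹⁰)^(1/4).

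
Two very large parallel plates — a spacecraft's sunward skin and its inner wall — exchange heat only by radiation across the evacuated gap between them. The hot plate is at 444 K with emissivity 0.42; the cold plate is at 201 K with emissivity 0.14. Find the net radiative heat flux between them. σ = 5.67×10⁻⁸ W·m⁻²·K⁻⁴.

q ≈ 248 W/m²

For two infinite grey parallel plates, q = σ(T₁⁴ − T₂⁴)/(1/ε₁ + 1/ε₂ − 1).
T₁⁴ − T₂⁴ = 3.886×10¹⁰ − 1.632×10⁹ = 3.723×10¹⁰ K⁴.
1/ε₁ + 1/ε₂ − 1 = 2.381 + 7.143 − 1 = 8.524.
q = 5.67×10⁻⁸ × 3.723×10¹⁰ / 8.524.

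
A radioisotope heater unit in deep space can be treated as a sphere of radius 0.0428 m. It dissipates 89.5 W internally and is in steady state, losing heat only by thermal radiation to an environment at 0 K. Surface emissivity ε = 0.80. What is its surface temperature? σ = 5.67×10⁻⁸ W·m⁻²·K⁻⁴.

Steady state: internal power = radiated power, P = εσA T⁴.
Radiating area A = 4πr² = 0.02302 m².
T⁴ = P/(εσA) = 89.5/(0.80·5.67×10⁻⁸·0.02302) = 8.571×10¹⁰ K⁴.
T = (8.571×10¹⁰)^(1/4).

T ≈ 541 K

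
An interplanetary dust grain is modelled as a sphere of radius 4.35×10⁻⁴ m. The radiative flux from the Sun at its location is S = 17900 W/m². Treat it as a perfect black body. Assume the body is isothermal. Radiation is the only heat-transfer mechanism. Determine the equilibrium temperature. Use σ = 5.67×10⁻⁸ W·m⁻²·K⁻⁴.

At equilibrium, absorbed power = emitted power.
Absorbing cross-section = πr² = 5.945×10⁻⁷ m²; emitting surface = 4πr² = 2.378×10⁻⁶ m² (ratio 4).
S·A_cross = εσ·A_surf·T⁴  ⇒  T⁴ = S/(4σ).
T⁴ = 1.00·17900/(4·5.67×10⁻⁸) = 7.892×10¹⁰ K⁴.
T = (7.892×10¹⁰)^(1/4).

T ≈ 530 K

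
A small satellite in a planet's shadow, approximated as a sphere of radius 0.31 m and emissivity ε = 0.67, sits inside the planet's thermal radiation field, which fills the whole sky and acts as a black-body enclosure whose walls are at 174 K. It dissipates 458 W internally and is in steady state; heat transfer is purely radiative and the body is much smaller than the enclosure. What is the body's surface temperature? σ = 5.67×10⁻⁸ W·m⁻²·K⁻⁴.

T ≈ 323 K

For a small grey body in a large enclosure, net radiated power = εσA(T⁴ − T_w⁴).
Steady state: P = εσA(T⁴ − T_w⁴) with A = 4πr² = 1.208 m².
T⁴ = P/(εσA) + T_w⁴ = 458/(0.67·5.67×10⁻⁸·1.208) + (174)⁴
    = 9.983×10⁹ + 9.166×10⁸ = 1.090×10¹⁰ K⁴.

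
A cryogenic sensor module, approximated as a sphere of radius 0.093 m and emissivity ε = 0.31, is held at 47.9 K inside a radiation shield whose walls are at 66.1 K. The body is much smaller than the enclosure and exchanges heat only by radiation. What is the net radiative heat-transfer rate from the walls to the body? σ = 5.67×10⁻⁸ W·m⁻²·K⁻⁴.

For a small grey body in a large enclosure: P_net = εσA(T_body⁴ − T_wall⁴).
A = 4πr² = 0.1087 m²; T_body⁴ − T_wall⁴ = 5.264×10⁶ − 1.909×10⁷ = -1.383×10⁷ K⁴.
|P_net| = 0.31·5.67×10⁻⁸·0.1087·1.383×10⁷.

P_net ≈ 0.0264 W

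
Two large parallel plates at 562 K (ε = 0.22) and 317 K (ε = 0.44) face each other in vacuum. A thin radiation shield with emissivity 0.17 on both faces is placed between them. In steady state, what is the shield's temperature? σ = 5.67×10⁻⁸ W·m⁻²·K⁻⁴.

In steady state the net flux on the hot side equals that on the cold side.
σ(T₁⁴−T_s⁴)/D₁ = σ(T_s⁴−T₂⁴)/D₂, with D₁ = 1/ε₁+1/ε_s−1 = 9.428, D₂ = 1/ε_s+1/ε₂−1 = 7.155.
Solve for T_s⁴: T_s⁴ = (D₂·T₁⁴ + D₁·T₂⁴)/(D₁+D₂) = 4.878×10¹⁰ K⁴.

T_s ≈ 470 K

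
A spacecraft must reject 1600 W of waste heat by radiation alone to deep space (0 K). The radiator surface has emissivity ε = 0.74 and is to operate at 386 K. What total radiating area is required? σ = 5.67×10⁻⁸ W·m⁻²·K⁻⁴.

A ≈ 1.72 m²

P = εσA T⁴ ⇒ A = P/(εσT⁴).
T⁴ = 2.220×10¹⁰ K⁴.
A = 1600/(0.74 × 5.67×10⁻⁸ × 2.220×10¹⁰).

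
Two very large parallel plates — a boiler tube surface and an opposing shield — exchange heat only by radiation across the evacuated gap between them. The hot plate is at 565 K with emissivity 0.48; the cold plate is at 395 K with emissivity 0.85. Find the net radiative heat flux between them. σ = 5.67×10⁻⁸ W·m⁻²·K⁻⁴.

For two infinite grey parallel plates, q = σ(T₁⁴ − T₂⁴)/(1/ε₁ + 1/ε₂ − 1).
T₁⁴ − T₂⁴ = 1.019×10¹¹ − 2.434×10¹⁰ = 7.756×10¹⁰ K⁴.
1/ε₁ + 1/ε₂ − 1 = 2.083 + 1.176 − 1 = 2.260.
q = 5.67×10⁻⁸ × 7.756×10¹⁰ / 2.260.

q ≈ 1950 W/m²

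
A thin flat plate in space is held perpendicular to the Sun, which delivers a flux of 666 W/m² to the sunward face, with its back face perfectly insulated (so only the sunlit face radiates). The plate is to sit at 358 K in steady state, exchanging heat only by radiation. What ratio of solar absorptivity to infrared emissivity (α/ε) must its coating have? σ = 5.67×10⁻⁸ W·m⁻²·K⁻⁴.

α/ε ≈ 1.40

Balance: αS·A = εσ·1A·T⁴ ⇒ α/ε = σT⁴/S.
α/ε = 5.67×10⁻⁸·(358)⁴/666 = 5.67×10⁻⁸·1.643×10¹⁰/666.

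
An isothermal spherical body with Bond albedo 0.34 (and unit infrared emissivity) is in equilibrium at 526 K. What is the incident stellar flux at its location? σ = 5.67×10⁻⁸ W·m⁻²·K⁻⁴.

(1−a)S·πr² = σ·4πr²·T⁴ ⇒ S = 4σT⁴/(1−a).
S = 4·5.67×10⁻⁸·7.655×10¹⁰/0.660.

S ≈ 26300 W/m²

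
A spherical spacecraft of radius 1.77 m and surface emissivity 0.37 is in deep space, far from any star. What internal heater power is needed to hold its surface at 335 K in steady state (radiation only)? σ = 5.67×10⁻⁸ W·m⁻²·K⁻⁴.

P = εσ·4πr²·T⁴.
4πr² = 39.37 m²; T⁴ = 1.259×10¹⁰ K⁴.
P = 0.37·5.67×10⁻⁸·39.37·1.259×10¹⁰.

P ≈ 10400 W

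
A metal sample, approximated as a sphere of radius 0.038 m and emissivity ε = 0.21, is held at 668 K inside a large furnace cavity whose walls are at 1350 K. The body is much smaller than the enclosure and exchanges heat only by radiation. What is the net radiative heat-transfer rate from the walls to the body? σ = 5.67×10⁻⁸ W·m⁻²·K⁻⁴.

P_net ≈ 675 W

For a small grey body in a large enclosure: P_net = εσA(T_body⁴ − T_wall⁴).
A = 4πr² = 0.01815 m²; T_body⁴ − T_wall⁴ = 1.991×10¹¹ − 3.322×10¹² = -3.122×10¹² K⁴.
|P_net| = 0.21·5.67×10⁻⁸·0.01815·3.122×10¹².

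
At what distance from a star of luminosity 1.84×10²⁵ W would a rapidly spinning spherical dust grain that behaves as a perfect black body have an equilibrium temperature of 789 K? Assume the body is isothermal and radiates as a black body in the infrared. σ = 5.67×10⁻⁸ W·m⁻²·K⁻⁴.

For an isothermal black-emitting sphere, (1−a)S·πr² = σ·4πr²·T⁴ ⇒ S = 4σT⁴/(1−a).
S = 4·5.67×10⁻⁸·(789)⁴/1.00 = 87890 W/m².
Flux falls as S = L/(4πd²), so d = √(L/(4πS)) = √(1.84×10²⁵/(4π·87890)).

d ≈ 4.08×10⁹ m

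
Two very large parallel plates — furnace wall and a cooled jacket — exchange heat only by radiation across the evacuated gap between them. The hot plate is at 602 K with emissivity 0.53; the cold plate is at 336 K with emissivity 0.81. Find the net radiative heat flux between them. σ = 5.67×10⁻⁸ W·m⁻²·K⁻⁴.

q ≈ 3170 W/m²

For two infinite grey parallel plates, q = σ(T₁⁴ − T₂⁴)/(1/ε₁ + 1/ε₂ − 1).
T₁⁴ − T₂⁴ = 1.313×10¹¹ − 1.275×10¹⁰ = 1.186×10¹¹ K⁴.
1/ε₁ + 1/ε₂ − 1 = 1.887 + 1.235 − 1 = 2.121.
q = 5.67×10⁻⁸ × 1.186×10¹¹ / 2.121.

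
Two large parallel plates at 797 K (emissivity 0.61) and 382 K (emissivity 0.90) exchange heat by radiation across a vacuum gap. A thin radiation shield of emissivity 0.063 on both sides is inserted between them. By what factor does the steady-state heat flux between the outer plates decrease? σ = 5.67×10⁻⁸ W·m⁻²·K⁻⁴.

Without shield: q₀ = σΔ(T⁴)/(1/ε₁+1/ε₂−1) with denominator 1.750.
With shield the two gaps are in series; the resistances add: (1/ε₁+1/ε_s−1)+(1/ε_s+1/ε₂−1) = 16.51+15.98 = 32.50.
Heat-flux ratio q₀/q = 32.50/1.750.

factor ≈ 18.6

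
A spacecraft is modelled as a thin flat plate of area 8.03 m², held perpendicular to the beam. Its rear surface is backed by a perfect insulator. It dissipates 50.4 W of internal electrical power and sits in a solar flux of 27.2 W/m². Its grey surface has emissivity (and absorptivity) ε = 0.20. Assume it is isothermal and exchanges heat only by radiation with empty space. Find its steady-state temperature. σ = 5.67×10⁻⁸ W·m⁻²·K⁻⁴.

At steady state, absorbed solar power + internal power = radiated power.
Absorbed: α·S·A_cross = 0.20·27.2·8.030 = 43.68 W (cross-section A).
Total input = 43.68 + 50.4 = 94.08 W.
Radiated: εσ·A_surf·T⁴ with A_surf = A = 8.030 m².
T⁴ = 94.08/(0.20·5.67×10⁻⁸·8.030) = 1.033×10⁹ K⁴.

T ≈ 179 K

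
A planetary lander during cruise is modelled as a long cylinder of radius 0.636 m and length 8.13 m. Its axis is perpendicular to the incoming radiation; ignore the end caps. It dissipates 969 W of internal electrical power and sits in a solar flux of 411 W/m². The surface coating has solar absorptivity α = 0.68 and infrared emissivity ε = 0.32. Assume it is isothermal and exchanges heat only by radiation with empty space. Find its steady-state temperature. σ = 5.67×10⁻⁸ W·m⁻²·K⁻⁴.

T ≈ 284 K

At steady state, absorbed solar power + internal power = radiated power.
Absorbed: α·S·A_cross = 0.68·411·10.34 = 2890 W (cross-section 2rL).
Total input = 2890 + 969 = 3859 W.
Radiated: εσ·A_surf·T⁴ with A_surf = 2πrL = 32.49 m².
T⁴ = 3859/(0.32·5.67×10⁻⁸·32.49) = 6.547×10⁹ K⁴.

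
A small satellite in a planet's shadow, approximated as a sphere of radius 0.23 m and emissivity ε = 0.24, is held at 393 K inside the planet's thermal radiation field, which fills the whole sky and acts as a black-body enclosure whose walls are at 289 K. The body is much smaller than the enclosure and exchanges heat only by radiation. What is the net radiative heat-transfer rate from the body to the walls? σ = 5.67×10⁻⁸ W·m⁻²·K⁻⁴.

For a small grey body in a large enclosure: P_net = εσA(T_body⁴ − T_wall⁴).
A = 4πr² = 0.6648 m²; T_body⁴ − T_wall⁴ = 2.385×10¹⁰ − 6.976×10⁹ = 1.688×10¹⁰ K⁴.
|P_net| = 0.24·5.67×10⁻⁸·0.6648·1.688×10¹⁰.

P_net ≈ 153 W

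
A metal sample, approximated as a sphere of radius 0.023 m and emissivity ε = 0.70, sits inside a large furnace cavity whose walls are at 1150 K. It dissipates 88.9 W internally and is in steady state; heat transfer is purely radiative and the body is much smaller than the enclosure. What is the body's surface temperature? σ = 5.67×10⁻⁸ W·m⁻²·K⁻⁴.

For a small grey body in a large enclosure, net radiated power = εσA(T⁴ − T_w⁴).
Steady state: P = εσA(T⁴ − T_w⁴) with A = 4πr² = 0.006648 m².
T⁴ = P/(εσA) + T_w⁴ = 88.9/(0.70·5.67×10⁻⁸·0.006648) + (1150)⁴
    = 3.369×10¹¹ + 1.749×10¹² = 2.086×10¹² K⁴.

T ≈ 1200 K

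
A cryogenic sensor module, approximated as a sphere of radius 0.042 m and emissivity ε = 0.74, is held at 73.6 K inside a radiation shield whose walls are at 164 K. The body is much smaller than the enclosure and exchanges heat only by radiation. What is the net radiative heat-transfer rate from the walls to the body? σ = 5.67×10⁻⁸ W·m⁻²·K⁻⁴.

P_net ≈ 0.646 W

For a small grey body in a large enclosure: P_net = εσA(T_body⁴ − T_wall⁴).
A = 4πr² = 0.02217 m²; T_body⁴ − T_wall⁴ = 2.934×10⁷ − 7.234×10⁸ = -6.941×10⁸ K⁴.
|P_net| = 0.74·5.67×10⁻⁸·0.02217·6.941×10⁸.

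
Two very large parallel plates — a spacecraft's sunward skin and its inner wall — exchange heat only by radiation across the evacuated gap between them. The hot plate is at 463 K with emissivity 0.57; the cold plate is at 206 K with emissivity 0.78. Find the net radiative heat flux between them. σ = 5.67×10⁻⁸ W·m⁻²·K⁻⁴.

For two infinite grey parallel plates, q = σ(T₁⁴ − T₂⁴)/(1/ε₁ + 1/ε₂ − 1).
T₁⁴ − T₂⁴ = 4.595×10¹⁰ − 1.801×10⁹ = 4.415×10¹⁰ K⁴.
1/ε₁ + 1/ε₂ − 1 = 1.754 + 1.282 − 1 = 2.036.
q = 5.67×10⁻⁸ × 4.415×10¹⁰ / 2.036.

q ≈ 1230 W/m²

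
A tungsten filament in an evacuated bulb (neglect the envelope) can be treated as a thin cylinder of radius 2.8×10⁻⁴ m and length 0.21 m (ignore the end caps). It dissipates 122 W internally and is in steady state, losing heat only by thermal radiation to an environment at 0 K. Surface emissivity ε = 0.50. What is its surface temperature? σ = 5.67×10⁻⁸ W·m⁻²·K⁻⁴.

Steady state: internal power = radiated power, P = εσA T⁴.
Radiating area A = 2πrL = 3.695×10⁻⁴ m².
T⁴ = P/(εσA) = 122/(0.50·5.67×10⁻⁸·3.695×10⁻⁴) = 1.165×10¹³ K⁴.
T = (1.165×10¹³)^(1/4).

T ≈ 1850 K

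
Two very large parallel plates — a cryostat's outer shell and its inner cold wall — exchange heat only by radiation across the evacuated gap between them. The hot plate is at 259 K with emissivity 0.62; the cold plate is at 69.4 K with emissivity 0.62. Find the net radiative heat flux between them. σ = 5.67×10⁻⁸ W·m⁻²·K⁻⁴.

q ≈ 114 W/m²

For two infinite grey parallel plates, q = σ(T₁⁴ − T₂⁴)/(1/ε₁ + 1/ε₂ − 1).
T₁⁴ − T₂⁴ = 4.500×10⁹ − 2.320×10⁷ = 4.477×10⁹ K⁴.
1/ε₁ + 1/ε₂ − 1 = 1.613 + 1.613 − 1 = 2.226.
q = 5.67×10⁻⁸ × 4.477×10⁹ / 2.226.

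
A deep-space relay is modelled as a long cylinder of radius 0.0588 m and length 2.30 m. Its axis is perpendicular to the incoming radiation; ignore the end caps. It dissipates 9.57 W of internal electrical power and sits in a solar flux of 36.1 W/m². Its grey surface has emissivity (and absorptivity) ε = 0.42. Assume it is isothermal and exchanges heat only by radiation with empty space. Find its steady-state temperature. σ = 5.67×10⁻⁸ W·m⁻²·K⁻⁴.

At steady state, absorbed solar power + internal power = radiated power.
Absorbed: α·S·A_cross = 0.42·36.1·0.2705 = 4.101 W (cross-section 2rL).
Total input = 4.101 + 9.57 = 13.67 W.
Radiated: εσ·A_surf·T⁴ with A_surf = 2πrL = 0.8497 m².
T⁴ = 13.67/(0.42·5.67×10⁻⁸·0.8497) = 6.756×10⁸ K⁴.

T ≈ 161 K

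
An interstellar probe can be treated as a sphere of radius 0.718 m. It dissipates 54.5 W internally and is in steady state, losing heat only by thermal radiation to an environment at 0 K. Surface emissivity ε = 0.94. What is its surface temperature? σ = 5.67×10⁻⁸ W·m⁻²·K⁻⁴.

Steady state: internal power = radiated power, P = εσA T⁴.
Radiating area A = 4πr² = 6.478 m².
T⁴ = P/(εσA) = 54.5/(0.94·5.67×10⁻⁸·6.478) = 1.578×10⁸ K⁴.
T = (1.578×10⁸)^(1/4).

T ≈ 112 K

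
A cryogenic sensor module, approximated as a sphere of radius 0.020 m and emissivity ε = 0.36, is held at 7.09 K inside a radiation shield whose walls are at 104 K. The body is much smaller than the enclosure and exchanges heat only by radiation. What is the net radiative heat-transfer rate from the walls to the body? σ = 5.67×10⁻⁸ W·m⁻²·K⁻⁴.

P_net ≈ 0.0120 W

For a small grey body in a large enclosure: P_net = εσA(T_body⁴ − T_wall⁴).
A = 4πr² = 0.005027 m²; T_body⁴ − T_wall⁴ = 2527 − 1.170×10⁸ = -1.170×10⁸ K⁴.
|P_net| = 0.36·5.67×10⁻⁸·0.005027·1.170×10⁸.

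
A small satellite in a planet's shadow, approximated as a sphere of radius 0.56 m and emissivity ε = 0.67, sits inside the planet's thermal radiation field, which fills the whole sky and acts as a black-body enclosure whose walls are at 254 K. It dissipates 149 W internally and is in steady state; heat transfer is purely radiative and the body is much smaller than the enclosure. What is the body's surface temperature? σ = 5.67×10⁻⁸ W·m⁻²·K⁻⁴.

For a small grey body in a large enclosure, net radiated power = εσA(T⁴ − T_w⁴).
Steady state: P = εσA(T⁴ − T_w⁴) with A = 4πr² = 3.941 m².
T⁴ = P/(εσA) + T_w⁴ = 149/(0.67·5.67×10⁻⁸·3.941) + (254)⁴
    = 9.953×10⁸ + 4.162×10⁹ = 5.158×10⁹ K⁴.

T ≈ 268 K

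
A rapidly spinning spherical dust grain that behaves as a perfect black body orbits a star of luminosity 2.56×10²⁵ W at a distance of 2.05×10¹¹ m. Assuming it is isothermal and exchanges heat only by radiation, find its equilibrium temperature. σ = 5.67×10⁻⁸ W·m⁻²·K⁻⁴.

First find the stellar flux at distance d: S = L/(4πd²) = 2.56×10²⁵/(4π·(2.05×10¹¹)²) = 48.48 W/m².
For an isothermal sphere, absorbed (1−a)S·πr² = emitted σ·4πr²·T⁴, so T⁴ = (1−a)S/(4σ).
T⁴ = 1.00·48.48/(4·5.67×10⁻⁸) = 2.137×10⁸ K⁴.

T ≈ 121 K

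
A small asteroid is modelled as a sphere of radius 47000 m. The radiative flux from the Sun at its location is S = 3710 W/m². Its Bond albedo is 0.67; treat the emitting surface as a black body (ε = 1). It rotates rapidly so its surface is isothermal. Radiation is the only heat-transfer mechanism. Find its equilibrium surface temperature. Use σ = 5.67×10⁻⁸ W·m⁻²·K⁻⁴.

T ≈ 271 K

At equilibrium, absorbed power = emitted power.
Absorbing cross-section = πr² = 6.940×10⁹ m²; emitting surface = 4πr² = 2.776×10¹⁰ m² (ratio 4).
(1−a)S·A_cross = εσ·A_surf·T⁴  ⇒  T⁴ = (1−a)S/(4σ).
T⁴ = 0.330·3710/(4·5.67×10⁻⁸) = 5.398×10⁹ K⁴.
T = (5.398×10⁹)^(1/4).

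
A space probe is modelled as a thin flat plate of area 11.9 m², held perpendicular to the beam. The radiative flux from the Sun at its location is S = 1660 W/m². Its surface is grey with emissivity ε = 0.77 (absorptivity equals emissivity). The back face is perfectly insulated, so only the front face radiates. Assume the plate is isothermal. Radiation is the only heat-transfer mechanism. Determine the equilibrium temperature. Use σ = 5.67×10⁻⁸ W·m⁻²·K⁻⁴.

At equilibrium, absorbed power = emitted power.
Absorbing cross-section = A = 11.90 m²; emitting surface = A = 11.90 m² (ratio 1).
εS·A_cross = εσ·A_surf·T⁴  ⇒  T⁴ = S/(1σ)   (ε cancels).
T⁴ = 1660/(1·5.67×10⁻⁸) = 2.928×10¹⁰ K⁴.
T = (2.928×10¹⁰)^(1/4).

T ≈ 414 K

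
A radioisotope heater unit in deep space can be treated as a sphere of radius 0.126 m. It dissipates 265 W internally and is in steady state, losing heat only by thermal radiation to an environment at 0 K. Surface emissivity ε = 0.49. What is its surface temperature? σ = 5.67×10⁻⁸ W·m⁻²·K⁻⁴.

T ≈ 468 K

Steady state: internal power = radiated power, P = εσA T⁴.
Radiating area A = 4πr² = 0.1995 m².
T⁴ = P/(εσA) = 265/(0.49·5.67×10⁻⁸·0.1995) = 4.781×10¹⁰ K⁴.
T = (4.781×10¹⁰)^(1/4).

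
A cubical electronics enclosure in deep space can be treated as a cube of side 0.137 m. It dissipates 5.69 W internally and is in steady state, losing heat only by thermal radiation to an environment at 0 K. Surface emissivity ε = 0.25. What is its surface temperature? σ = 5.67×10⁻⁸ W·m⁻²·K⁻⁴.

T ≈ 244 K

Steady state: internal power = radiated power, P = εσA T⁴.
Radiating area A = 6L² = 0.1126 m².
T⁴ = P/(εσA) = 5.69/(0.25·5.67×10⁻⁸·0.1126) = 3.564×10⁹ K⁴.
T = (3.564×10⁹)^(1/4).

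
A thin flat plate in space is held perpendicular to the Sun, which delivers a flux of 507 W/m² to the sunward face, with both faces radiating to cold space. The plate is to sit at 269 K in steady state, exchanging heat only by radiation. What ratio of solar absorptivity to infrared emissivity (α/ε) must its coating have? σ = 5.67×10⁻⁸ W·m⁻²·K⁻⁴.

α/ε ≈ 1.17

Balance: αS·A = εσ·2A·T⁴ ⇒ α/ε = 2σT⁴/S.
α/ε = 2·5.67×10⁻⁸·(269)⁴/507 = 2·5.67×10⁻⁸·5.236×10⁹/507.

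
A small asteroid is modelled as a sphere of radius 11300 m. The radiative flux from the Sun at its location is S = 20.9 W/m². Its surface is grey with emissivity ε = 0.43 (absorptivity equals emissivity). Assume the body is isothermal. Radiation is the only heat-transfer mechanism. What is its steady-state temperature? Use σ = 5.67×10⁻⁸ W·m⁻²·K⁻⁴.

T ≈ 98.0 K

At equilibrium, absorbed power = emitted power.
Absorbing cross-section = πr² = 4.011×10⁸ m²; emitting surface = 4πr² = 1.605×10⁹ m² (ratio 4).
εS·A_cross = εσ·A_surf·T⁴  ⇒  T⁴ = S/(4σ)   (ε cancels).
T⁴ = 20.9/(4·5.67×10⁻⁸) = 9.215×10⁷ K⁴.
T = (9.215×10⁷)^(1/4).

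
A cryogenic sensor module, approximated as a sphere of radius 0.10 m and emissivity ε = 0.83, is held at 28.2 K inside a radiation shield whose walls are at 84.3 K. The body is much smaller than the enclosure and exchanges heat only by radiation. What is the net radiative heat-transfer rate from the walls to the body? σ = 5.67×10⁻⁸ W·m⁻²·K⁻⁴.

For a small grey body in a large enclosure: P_net = εσA(T_body⁴ − T_wall⁴).
A = 4πr² = 0.1257 m²; T_body⁴ − T_wall⁴ = 6.324×10⁵ − 5.050×10⁷ = -4.987×10⁷ K⁴.
|P_net| = 0.83·5.67×10⁻⁸·0.1257·4.987×10⁷.

P_net ≈ 0.295 W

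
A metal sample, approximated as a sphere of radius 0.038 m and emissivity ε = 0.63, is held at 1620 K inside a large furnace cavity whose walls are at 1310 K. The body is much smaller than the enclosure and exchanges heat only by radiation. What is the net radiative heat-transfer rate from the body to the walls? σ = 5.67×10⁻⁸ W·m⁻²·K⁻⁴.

P_net ≈ 2560 W

For a small grey body in a large enclosure: P_net = εσA(T_body⁴ − T_wall⁴).
A = 4πr² = 0.01815 m²; T_body⁴ − T_wall⁴ = 6.887×10¹² − 2.945×10¹² = 3.942×10¹² K⁴.
|P_net| = 0.63·5.67×10⁻⁸·0.01815·3.942×10¹².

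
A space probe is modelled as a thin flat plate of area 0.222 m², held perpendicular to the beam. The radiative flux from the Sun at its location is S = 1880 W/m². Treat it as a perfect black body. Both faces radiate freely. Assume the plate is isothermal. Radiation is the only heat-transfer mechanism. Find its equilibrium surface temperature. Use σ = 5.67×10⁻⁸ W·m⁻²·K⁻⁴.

At equilibrium, absorbed power = emitted power.
Absorbing cross-section = A = 0.2220 m²; emitting surface = 2A = 0.4440 m² (ratio 2).
S·A_cross = εσ·A_surf·T⁴  ⇒  T⁴ = S/(2σ).
T⁴ = 1.00·1880/(2·5.67×10⁻⁸) = 1.658×10¹⁰ K⁴.
T = (1.658×10¹⁰)^(1/4).

T ≈ 359 K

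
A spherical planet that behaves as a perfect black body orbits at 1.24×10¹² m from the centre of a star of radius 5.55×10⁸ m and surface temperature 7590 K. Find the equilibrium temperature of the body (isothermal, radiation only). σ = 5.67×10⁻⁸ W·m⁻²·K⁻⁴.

The star's surface emits σT_*⁴; at distance d the flux is S = σT_*⁴(R_*/d)².
S = 5.67×10⁻⁸·(7590)⁴·(5.55×10⁸/1.24×10¹²)² = 37.70 W/m².
For an isothermal sphere T⁴ = (1−a)S/(4σ) = 1.662×10⁸ K⁴.

T ≈ 114 K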